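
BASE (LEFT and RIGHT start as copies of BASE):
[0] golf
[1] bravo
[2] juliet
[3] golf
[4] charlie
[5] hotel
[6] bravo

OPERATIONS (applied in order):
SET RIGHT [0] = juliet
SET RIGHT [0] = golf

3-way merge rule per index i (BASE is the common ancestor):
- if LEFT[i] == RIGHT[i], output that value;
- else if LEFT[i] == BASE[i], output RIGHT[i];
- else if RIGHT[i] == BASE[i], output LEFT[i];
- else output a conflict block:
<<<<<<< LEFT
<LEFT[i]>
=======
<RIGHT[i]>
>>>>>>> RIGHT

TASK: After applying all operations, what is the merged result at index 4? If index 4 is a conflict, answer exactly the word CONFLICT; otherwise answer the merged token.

Final LEFT:  [golf, bravo, juliet, golf, charlie, hotel, bravo]
Final RIGHT: [golf, bravo, juliet, golf, charlie, hotel, bravo]
i=0: L=golf R=golf -> agree -> golf
i=1: L=bravo R=bravo -> agree -> bravo
i=2: L=juliet R=juliet -> agree -> juliet
i=3: L=golf R=golf -> agree -> golf
i=4: L=charlie R=charlie -> agree -> charlie
i=5: L=hotel R=hotel -> agree -> hotel
i=6: L=bravo R=bravo -> agree -> bravo
Index 4 -> charlie

Answer: charlie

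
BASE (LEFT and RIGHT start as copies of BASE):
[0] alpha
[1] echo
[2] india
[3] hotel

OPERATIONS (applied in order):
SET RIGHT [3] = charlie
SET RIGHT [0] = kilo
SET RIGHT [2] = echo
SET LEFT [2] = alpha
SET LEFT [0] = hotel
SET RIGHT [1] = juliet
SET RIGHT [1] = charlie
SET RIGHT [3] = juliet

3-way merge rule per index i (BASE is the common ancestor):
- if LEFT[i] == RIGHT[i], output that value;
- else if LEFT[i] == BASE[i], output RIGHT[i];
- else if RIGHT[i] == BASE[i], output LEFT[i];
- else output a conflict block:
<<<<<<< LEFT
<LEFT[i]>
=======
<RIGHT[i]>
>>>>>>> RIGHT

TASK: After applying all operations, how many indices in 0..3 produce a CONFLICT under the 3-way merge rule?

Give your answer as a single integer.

Answer: 2

Derivation:
Final LEFT:  [hotel, echo, alpha, hotel]
Final RIGHT: [kilo, charlie, echo, juliet]
i=0: BASE=alpha L=hotel R=kilo all differ -> CONFLICT
i=1: L=echo=BASE, R=charlie -> take RIGHT -> charlie
i=2: BASE=india L=alpha R=echo all differ -> CONFLICT
i=3: L=hotel=BASE, R=juliet -> take RIGHT -> juliet
Conflict count: 2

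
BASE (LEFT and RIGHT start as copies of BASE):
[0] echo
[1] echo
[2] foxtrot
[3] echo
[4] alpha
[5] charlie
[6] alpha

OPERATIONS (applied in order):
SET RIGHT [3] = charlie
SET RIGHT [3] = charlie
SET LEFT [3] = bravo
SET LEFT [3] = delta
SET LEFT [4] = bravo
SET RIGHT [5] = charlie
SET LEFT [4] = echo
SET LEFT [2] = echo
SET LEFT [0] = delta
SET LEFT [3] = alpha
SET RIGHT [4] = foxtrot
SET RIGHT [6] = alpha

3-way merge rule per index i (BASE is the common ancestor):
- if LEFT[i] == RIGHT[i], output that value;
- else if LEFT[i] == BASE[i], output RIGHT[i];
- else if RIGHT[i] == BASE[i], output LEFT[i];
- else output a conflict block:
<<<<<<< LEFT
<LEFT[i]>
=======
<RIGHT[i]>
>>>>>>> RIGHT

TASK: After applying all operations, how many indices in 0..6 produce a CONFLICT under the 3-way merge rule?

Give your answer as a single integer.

Answer: 2

Derivation:
Final LEFT:  [delta, echo, echo, alpha, echo, charlie, alpha]
Final RIGHT: [echo, echo, foxtrot, charlie, foxtrot, charlie, alpha]
i=0: L=delta, R=echo=BASE -> take LEFT -> delta
i=1: L=echo R=echo -> agree -> echo
i=2: L=echo, R=foxtrot=BASE -> take LEFT -> echo
i=3: BASE=echo L=alpha R=charlie all differ -> CONFLICT
i=4: BASE=alpha L=echo R=foxtrot all differ -> CONFLICT
i=5: L=charlie R=charlie -> agree -> charlie
i=6: L=alpha R=alpha -> agree -> alpha
Conflict count: 2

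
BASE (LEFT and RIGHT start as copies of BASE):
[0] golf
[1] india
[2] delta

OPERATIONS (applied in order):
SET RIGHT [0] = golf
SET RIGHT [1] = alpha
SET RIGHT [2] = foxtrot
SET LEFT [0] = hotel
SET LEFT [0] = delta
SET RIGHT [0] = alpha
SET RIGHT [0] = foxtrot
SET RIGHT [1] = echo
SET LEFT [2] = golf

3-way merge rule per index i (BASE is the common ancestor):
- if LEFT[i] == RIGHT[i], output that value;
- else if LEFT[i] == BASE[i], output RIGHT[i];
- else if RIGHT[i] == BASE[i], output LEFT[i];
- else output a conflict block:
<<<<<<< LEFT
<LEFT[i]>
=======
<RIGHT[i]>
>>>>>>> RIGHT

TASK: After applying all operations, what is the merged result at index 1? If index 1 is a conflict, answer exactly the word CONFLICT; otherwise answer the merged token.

Final LEFT:  [delta, india, golf]
Final RIGHT: [foxtrot, echo, foxtrot]
i=0: BASE=golf L=delta R=foxtrot all differ -> CONFLICT
i=1: L=india=BASE, R=echo -> take RIGHT -> echo
i=2: BASE=delta L=golf R=foxtrot all differ -> CONFLICT
Index 1 -> echo

Answer: echo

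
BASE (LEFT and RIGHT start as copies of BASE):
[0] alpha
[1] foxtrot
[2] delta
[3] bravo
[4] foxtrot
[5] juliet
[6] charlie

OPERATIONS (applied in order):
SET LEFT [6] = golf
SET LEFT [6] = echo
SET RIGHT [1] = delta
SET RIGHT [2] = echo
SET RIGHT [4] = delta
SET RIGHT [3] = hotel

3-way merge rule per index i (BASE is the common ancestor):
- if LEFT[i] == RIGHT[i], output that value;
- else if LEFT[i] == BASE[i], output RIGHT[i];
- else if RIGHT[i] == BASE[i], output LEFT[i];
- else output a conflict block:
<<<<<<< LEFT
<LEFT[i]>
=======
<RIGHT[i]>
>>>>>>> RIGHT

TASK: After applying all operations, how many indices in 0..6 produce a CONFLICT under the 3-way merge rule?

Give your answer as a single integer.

Final LEFT:  [alpha, foxtrot, delta, bravo, foxtrot, juliet, echo]
Final RIGHT: [alpha, delta, echo, hotel, delta, juliet, charlie]
i=0: L=alpha R=alpha -> agree -> alpha
i=1: L=foxtrot=BASE, R=delta -> take RIGHT -> delta
i=2: L=delta=BASE, R=echo -> take RIGHT -> echo
i=3: L=bravo=BASE, R=hotel -> take RIGHT -> hotel
i=4: L=foxtrot=BASE, R=delta -> take RIGHT -> delta
i=5: L=juliet R=juliet -> agree -> juliet
i=6: L=echo, R=charlie=BASE -> take LEFT -> echo
Conflict count: 0

Answer: 0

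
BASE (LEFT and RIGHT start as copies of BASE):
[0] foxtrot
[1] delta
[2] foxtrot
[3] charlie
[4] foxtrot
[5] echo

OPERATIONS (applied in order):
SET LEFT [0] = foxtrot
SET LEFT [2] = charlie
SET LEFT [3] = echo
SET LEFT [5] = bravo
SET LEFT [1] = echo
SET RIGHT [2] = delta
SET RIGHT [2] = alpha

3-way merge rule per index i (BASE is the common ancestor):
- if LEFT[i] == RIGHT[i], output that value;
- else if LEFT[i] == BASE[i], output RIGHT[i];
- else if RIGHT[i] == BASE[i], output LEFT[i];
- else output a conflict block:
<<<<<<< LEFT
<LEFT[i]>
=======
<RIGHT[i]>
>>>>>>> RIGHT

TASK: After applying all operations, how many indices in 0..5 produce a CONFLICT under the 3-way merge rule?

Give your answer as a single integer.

Final LEFT:  [foxtrot, echo, charlie, echo, foxtrot, bravo]
Final RIGHT: [foxtrot, delta, alpha, charlie, foxtrot, echo]
i=0: L=foxtrot R=foxtrot -> agree -> foxtrot
i=1: L=echo, R=delta=BASE -> take LEFT -> echo
i=2: BASE=foxtrot L=charlie R=alpha all differ -> CONFLICT
i=3: L=echo, R=charlie=BASE -> take LEFT -> echo
i=4: L=foxtrot R=foxtrot -> agree -> foxtrot
i=5: L=bravo, R=echo=BASE -> take LEFT -> bravo
Conflict count: 1

Answer: 1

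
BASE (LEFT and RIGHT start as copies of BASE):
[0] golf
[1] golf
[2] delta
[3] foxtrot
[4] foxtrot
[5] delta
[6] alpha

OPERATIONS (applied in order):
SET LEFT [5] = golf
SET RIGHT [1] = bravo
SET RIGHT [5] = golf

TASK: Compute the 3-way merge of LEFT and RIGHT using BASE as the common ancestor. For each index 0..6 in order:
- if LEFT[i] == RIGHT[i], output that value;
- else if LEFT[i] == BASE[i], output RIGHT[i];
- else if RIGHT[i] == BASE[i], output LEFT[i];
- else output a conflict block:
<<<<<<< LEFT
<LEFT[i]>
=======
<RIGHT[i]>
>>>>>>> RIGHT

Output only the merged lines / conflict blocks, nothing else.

Answer: golf
bravo
delta
foxtrot
foxtrot
golf
alpha

Derivation:
Final LEFT:  [golf, golf, delta, foxtrot, foxtrot, golf, alpha]
Final RIGHT: [golf, bravo, delta, foxtrot, foxtrot, golf, alpha]
i=0: L=golf R=golf -> agree -> golf
i=1: L=golf=BASE, R=bravo -> take RIGHT -> bravo
i=2: L=delta R=delta -> agree -> delta
i=3: L=foxtrot R=foxtrot -> agree -> foxtrot
i=4: L=foxtrot R=foxtrot -> agree -> foxtrot
i=5: L=golf R=golf -> agree -> golf
i=6: L=alpha R=alpha -> agree -> alpha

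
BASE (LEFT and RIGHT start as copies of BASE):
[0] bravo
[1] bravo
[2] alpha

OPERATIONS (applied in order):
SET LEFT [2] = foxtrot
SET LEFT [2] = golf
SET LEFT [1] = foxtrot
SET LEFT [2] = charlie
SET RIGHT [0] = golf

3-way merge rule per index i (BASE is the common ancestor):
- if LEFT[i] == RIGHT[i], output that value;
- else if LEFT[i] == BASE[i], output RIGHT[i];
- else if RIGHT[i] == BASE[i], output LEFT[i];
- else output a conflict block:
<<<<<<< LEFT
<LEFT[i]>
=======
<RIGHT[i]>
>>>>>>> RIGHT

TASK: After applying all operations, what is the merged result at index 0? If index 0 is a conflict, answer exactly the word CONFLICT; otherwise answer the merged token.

Answer: golf

Derivation:
Final LEFT:  [bravo, foxtrot, charlie]
Final RIGHT: [golf, bravo, alpha]
i=0: L=bravo=BASE, R=golf -> take RIGHT -> golf
i=1: L=foxtrot, R=bravo=BASE -> take LEFT -> foxtrot
i=2: L=charlie, R=alpha=BASE -> take LEFT -> charlie
Index 0 -> golf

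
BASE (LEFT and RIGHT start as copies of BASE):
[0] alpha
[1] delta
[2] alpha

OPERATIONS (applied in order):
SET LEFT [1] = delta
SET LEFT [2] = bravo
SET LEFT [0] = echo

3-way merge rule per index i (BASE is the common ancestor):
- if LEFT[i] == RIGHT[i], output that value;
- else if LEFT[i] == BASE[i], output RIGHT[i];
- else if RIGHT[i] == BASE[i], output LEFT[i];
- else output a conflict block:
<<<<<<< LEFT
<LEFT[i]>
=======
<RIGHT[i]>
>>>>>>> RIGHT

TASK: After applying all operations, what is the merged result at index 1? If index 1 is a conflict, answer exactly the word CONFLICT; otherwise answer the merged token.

Answer: delta

Derivation:
Final LEFT:  [echo, delta, bravo]
Final RIGHT: [alpha, delta, alpha]
i=0: L=echo, R=alpha=BASE -> take LEFT -> echo
i=1: L=delta R=delta -> agree -> delta
i=2: L=bravo, R=alpha=BASE -> take LEFT -> bravo
Index 1 -> delta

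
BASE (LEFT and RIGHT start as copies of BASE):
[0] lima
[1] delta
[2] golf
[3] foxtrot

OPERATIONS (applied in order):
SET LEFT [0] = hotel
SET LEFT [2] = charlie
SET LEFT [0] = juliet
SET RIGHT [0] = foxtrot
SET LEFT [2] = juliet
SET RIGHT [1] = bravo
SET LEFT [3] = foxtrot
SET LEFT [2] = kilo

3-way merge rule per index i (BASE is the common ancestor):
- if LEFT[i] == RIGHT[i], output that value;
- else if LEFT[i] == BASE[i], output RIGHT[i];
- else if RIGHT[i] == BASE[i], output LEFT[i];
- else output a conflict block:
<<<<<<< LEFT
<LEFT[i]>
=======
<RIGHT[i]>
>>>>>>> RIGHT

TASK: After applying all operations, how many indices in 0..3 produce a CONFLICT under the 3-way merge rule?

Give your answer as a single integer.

Answer: 1

Derivation:
Final LEFT:  [juliet, delta, kilo, foxtrot]
Final RIGHT: [foxtrot, bravo, golf, foxtrot]
i=0: BASE=lima L=juliet R=foxtrot all differ -> CONFLICT
i=1: L=delta=BASE, R=bravo -> take RIGHT -> bravo
i=2: L=kilo, R=golf=BASE -> take LEFT -> kilo
i=3: L=foxtrot R=foxtrot -> agree -> foxtrot
Conflict count: 1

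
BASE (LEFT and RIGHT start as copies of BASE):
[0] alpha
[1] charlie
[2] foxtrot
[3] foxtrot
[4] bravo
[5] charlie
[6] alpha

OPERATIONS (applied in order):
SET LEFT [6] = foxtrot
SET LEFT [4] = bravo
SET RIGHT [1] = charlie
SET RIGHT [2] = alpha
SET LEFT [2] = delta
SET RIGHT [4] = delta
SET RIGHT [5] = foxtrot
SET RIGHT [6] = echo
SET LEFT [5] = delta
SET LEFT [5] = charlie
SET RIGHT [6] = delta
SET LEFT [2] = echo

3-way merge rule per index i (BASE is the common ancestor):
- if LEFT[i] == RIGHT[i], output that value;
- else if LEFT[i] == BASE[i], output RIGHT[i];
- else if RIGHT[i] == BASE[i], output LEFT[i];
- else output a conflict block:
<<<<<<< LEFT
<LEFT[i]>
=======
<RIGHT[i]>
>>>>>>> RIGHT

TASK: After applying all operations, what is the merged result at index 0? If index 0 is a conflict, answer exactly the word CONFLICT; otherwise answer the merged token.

Answer: alpha

Derivation:
Final LEFT:  [alpha, charlie, echo, foxtrot, bravo, charlie, foxtrot]
Final RIGHT: [alpha, charlie, alpha, foxtrot, delta, foxtrot, delta]
i=0: L=alpha R=alpha -> agree -> alpha
i=1: L=charlie R=charlie -> agree -> charlie
i=2: BASE=foxtrot L=echo R=alpha all differ -> CONFLICT
i=3: L=foxtrot R=foxtrot -> agree -> foxtrot
i=4: L=bravo=BASE, R=delta -> take RIGHT -> delta
i=5: L=charlie=BASE, R=foxtrot -> take RIGHT -> foxtrot
i=6: BASE=alpha L=foxtrot R=delta all differ -> CONFLICT
Index 0 -> alpha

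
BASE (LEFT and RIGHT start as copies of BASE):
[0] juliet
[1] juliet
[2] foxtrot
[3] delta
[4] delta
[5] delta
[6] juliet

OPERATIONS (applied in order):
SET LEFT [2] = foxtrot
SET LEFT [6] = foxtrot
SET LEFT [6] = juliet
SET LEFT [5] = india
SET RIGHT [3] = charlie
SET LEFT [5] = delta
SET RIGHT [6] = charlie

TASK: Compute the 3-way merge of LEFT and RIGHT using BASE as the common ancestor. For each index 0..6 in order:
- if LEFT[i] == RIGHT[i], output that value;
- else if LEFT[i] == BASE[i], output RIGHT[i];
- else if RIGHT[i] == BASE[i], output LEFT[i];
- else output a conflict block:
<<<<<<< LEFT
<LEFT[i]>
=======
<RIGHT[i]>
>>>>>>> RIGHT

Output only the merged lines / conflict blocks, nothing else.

Final LEFT:  [juliet, juliet, foxtrot, delta, delta, delta, juliet]
Final RIGHT: [juliet, juliet, foxtrot, charlie, delta, delta, charlie]
i=0: L=juliet R=juliet -> agree -> juliet
i=1: L=juliet R=juliet -> agree -> juliet
i=2: L=foxtrot R=foxtrot -> agree -> foxtrot
i=3: L=delta=BASE, R=charlie -> take RIGHT -> charlie
i=4: L=delta R=delta -> agree -> delta
i=5: L=delta R=delta -> agree -> delta
i=6: L=juliet=BASE, R=charlie -> take RIGHT -> charlie

Answer: juliet
juliet
foxtrot
charlie
delta
delta
charlie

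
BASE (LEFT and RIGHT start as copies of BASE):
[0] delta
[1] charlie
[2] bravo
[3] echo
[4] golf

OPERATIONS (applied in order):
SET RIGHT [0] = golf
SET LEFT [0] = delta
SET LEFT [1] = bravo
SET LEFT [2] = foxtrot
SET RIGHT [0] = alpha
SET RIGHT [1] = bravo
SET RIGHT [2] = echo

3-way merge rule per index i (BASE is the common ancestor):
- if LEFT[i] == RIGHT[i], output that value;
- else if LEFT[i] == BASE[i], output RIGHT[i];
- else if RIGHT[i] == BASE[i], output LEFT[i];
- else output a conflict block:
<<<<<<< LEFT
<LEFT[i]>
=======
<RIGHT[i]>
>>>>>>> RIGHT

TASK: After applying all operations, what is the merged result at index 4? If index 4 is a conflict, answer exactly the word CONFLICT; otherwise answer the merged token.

Final LEFT:  [delta, bravo, foxtrot, echo, golf]
Final RIGHT: [alpha, bravo, echo, echo, golf]
i=0: L=delta=BASE, R=alpha -> take RIGHT -> alpha
i=1: L=bravo R=bravo -> agree -> bravo
i=2: BASE=bravo L=foxtrot R=echo all differ -> CONFLICT
i=3: L=echo R=echo -> agree -> echo
i=4: L=golf R=golf -> agree -> golf
Index 4 -> golf

Answer: golf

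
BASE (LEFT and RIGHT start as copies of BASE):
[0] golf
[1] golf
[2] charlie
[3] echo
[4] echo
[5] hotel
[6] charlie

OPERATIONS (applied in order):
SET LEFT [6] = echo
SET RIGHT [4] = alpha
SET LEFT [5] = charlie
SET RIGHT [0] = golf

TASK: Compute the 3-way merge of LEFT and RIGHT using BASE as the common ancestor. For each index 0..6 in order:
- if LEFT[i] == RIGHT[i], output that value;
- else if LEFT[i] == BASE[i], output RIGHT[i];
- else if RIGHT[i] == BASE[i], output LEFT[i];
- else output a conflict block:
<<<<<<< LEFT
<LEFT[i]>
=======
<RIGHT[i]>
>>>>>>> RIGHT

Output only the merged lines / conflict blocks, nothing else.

Final LEFT:  [golf, golf, charlie, echo, echo, charlie, echo]
Final RIGHT: [golf, golf, charlie, echo, alpha, hotel, charlie]
i=0: L=golf R=golf -> agree -> golf
i=1: L=golf R=golf -> agree -> golf
i=2: L=charlie R=charlie -> agree -> charlie
i=3: L=echo R=echo -> agree -> echo
i=4: L=echo=BASE, R=alpha -> take RIGHT -> alpha
i=5: L=charlie, R=hotel=BASE -> take LEFT -> charlie
i=6: L=echo, R=charlie=BASE -> take LEFT -> echo

Answer: golf
golf
charlie
echo
alpha
charlie
echo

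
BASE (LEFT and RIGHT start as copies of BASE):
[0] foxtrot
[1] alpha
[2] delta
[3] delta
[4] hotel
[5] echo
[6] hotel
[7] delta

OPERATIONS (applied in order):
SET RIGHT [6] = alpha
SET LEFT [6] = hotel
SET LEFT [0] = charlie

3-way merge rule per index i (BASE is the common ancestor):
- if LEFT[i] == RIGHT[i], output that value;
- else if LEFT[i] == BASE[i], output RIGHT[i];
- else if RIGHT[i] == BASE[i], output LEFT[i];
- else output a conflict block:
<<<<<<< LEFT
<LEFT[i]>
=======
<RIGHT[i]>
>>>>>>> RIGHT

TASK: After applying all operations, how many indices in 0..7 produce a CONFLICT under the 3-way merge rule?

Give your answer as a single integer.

Answer: 0

Derivation:
Final LEFT:  [charlie, alpha, delta, delta, hotel, echo, hotel, delta]
Final RIGHT: [foxtrot, alpha, delta, delta, hotel, echo, alpha, delta]
i=0: L=charlie, R=foxtrot=BASE -> take LEFT -> charlie
i=1: L=alpha R=alpha -> agree -> alpha
i=2: L=delta R=delta -> agree -> delta
i=3: L=delta R=delta -> agree -> delta
i=4: L=hotel R=hotel -> agree -> hotel
i=5: L=echo R=echo -> agree -> echo
i=6: L=hotel=BASE, R=alpha -> take RIGHT -> alpha
i=7: L=delta R=delta -> agree -> delta
Conflict count: 0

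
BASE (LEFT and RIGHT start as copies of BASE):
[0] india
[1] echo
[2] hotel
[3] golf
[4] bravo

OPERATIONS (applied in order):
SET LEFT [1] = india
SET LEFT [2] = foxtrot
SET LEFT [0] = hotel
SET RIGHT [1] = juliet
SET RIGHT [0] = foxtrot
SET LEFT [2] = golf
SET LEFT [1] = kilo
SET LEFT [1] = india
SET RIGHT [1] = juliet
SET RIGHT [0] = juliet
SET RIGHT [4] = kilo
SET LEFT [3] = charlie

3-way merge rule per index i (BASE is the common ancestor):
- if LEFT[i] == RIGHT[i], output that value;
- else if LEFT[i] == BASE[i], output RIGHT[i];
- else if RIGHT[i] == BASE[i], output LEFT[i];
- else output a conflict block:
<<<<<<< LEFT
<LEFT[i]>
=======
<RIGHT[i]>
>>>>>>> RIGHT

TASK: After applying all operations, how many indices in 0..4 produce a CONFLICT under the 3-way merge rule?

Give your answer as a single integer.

Answer: 2

Derivation:
Final LEFT:  [hotel, india, golf, charlie, bravo]
Final RIGHT: [juliet, juliet, hotel, golf, kilo]
i=0: BASE=india L=hotel R=juliet all differ -> CONFLICT
i=1: BASE=echo L=india R=juliet all differ -> CONFLICT
i=2: L=golf, R=hotel=BASE -> take LEFT -> golf
i=3: L=charlie, R=golf=BASE -> take LEFT -> charlie
i=4: L=bravo=BASE, R=kilo -> take RIGHT -> kilo
Conflict count: 2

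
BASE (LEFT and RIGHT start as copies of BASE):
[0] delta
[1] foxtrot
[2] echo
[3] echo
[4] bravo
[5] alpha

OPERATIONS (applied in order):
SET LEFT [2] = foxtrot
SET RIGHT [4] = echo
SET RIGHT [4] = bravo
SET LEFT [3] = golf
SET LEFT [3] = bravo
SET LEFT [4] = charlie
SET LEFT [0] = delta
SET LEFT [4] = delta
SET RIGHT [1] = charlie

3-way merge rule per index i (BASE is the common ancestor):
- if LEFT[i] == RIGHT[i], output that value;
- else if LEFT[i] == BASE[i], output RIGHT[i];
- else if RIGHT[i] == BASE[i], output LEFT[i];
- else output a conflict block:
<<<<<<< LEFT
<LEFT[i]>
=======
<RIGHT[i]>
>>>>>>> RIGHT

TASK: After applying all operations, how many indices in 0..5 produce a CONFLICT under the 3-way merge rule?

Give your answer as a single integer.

Final LEFT:  [delta, foxtrot, foxtrot, bravo, delta, alpha]
Final RIGHT: [delta, charlie, echo, echo, bravo, alpha]
i=0: L=delta R=delta -> agree -> delta
i=1: L=foxtrot=BASE, R=charlie -> take RIGHT -> charlie
i=2: L=foxtrot, R=echo=BASE -> take LEFT -> foxtrot
i=3: L=bravo, R=echo=BASE -> take LEFT -> bravo
i=4: L=delta, R=bravo=BASE -> take LEFT -> delta
i=5: L=alpha R=alpha -> agree -> alpha
Conflict count: 0

Answer: 0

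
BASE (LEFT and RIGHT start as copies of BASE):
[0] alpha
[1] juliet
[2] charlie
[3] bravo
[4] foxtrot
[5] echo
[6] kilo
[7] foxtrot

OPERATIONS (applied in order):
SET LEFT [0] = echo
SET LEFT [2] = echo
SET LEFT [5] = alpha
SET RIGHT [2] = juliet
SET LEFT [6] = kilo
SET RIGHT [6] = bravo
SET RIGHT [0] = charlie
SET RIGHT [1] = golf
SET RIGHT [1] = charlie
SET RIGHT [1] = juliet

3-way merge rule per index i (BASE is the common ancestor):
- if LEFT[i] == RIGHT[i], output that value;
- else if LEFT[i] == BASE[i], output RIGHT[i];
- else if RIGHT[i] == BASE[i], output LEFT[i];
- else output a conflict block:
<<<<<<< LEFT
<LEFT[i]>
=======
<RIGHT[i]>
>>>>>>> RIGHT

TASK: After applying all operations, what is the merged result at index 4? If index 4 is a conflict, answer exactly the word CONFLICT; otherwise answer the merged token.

Answer: foxtrot

Derivation:
Final LEFT:  [echo, juliet, echo, bravo, foxtrot, alpha, kilo, foxtrot]
Final RIGHT: [charlie, juliet, juliet, bravo, foxtrot, echo, bravo, foxtrot]
i=0: BASE=alpha L=echo R=charlie all differ -> CONFLICT
i=1: L=juliet R=juliet -> agree -> juliet
i=2: BASE=charlie L=echo R=juliet all differ -> CONFLICT
i=3: L=bravo R=bravo -> agree -> bravo
i=4: L=foxtrot R=foxtrot -> agree -> foxtrot
i=5: L=alpha, R=echo=BASE -> take LEFT -> alpha
i=6: L=kilo=BASE, R=bravo -> take RIGHT -> bravo
i=7: L=foxtrot R=foxtrot -> agree -> foxtrot
Index 4 -> foxtrot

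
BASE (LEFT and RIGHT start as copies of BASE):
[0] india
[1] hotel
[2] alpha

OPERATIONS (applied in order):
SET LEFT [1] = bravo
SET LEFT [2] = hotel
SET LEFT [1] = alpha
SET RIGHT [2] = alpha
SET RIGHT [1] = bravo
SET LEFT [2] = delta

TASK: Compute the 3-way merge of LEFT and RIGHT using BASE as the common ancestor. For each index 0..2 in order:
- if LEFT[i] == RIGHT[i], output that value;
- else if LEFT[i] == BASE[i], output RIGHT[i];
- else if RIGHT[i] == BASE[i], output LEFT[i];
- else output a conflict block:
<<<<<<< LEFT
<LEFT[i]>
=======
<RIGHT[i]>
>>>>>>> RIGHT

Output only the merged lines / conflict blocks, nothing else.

Final LEFT:  [india, alpha, delta]
Final RIGHT: [india, bravo, alpha]
i=0: L=india R=india -> agree -> india
i=1: BASE=hotel L=alpha R=bravo all differ -> CONFLICT
i=2: L=delta, R=alpha=BASE -> take LEFT -> delta

Answer: india
<<<<<<< LEFT
alpha
=======
bravo
>>>>>>> RIGHT
delta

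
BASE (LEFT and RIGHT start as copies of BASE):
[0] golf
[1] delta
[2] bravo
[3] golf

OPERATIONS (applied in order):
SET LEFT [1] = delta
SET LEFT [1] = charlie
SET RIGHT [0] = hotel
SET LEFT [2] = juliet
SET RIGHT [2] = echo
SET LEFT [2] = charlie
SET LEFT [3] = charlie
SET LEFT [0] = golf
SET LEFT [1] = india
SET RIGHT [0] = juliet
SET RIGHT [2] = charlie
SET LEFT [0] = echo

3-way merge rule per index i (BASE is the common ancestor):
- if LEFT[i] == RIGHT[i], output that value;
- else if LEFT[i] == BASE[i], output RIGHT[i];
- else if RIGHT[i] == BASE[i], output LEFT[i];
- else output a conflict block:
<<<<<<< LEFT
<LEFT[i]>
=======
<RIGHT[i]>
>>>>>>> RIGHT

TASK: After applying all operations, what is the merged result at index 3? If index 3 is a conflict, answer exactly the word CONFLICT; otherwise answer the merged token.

Answer: charlie

Derivation:
Final LEFT:  [echo, india, charlie, charlie]
Final RIGHT: [juliet, delta, charlie, golf]
i=0: BASE=golf L=echo R=juliet all differ -> CONFLICT
i=1: L=india, R=delta=BASE -> take LEFT -> india
i=2: L=charlie R=charlie -> agree -> charlie
i=3: L=charlie, R=golf=BASE -> take LEFT -> charlie
Index 3 -> charlie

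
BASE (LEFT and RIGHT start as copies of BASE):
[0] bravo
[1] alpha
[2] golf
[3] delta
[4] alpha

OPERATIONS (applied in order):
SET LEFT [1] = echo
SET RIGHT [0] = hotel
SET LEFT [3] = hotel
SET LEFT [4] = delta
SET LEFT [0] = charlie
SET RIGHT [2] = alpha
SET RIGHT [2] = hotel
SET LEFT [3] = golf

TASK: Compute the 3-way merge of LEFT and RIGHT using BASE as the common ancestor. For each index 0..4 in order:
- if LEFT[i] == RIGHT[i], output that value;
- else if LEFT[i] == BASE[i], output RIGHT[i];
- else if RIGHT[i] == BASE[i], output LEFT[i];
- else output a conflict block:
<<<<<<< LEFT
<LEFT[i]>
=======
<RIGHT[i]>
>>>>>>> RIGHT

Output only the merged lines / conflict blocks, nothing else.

Final LEFT:  [charlie, echo, golf, golf, delta]
Final RIGHT: [hotel, alpha, hotel, delta, alpha]
i=0: BASE=bravo L=charlie R=hotel all differ -> CONFLICT
i=1: L=echo, R=alpha=BASE -> take LEFT -> echo
i=2: L=golf=BASE, R=hotel -> take RIGHT -> hotel
i=3: L=golf, R=delta=BASE -> take LEFT -> golf
i=4: L=delta, R=alpha=BASE -> take LEFT -> delta

Answer: <<<<<<< LEFT
charlie
=======
hotel
>>>>>>> RIGHT
echo
hotel
golf
delta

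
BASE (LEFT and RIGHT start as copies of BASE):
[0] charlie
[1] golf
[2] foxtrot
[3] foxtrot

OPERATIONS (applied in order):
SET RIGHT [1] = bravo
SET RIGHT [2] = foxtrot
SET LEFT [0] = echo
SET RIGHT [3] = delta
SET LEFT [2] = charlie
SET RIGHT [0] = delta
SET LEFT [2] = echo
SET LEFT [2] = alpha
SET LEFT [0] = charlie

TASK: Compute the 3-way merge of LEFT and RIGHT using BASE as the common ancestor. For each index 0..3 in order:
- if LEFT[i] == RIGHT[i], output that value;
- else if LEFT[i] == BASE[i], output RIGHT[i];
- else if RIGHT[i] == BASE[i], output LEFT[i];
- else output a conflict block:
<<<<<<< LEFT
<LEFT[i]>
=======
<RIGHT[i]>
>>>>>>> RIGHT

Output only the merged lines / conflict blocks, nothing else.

Final LEFT:  [charlie, golf, alpha, foxtrot]
Final RIGHT: [delta, bravo, foxtrot, delta]
i=0: L=charlie=BASE, R=delta -> take RIGHT -> delta
i=1: L=golf=BASE, R=bravo -> take RIGHT -> bravo
i=2: L=alpha, R=foxtrot=BASE -> take LEFT -> alpha
i=3: L=foxtrot=BASE, R=delta -> take RIGHT -> delta

Answer: delta
bravo
alpha
delta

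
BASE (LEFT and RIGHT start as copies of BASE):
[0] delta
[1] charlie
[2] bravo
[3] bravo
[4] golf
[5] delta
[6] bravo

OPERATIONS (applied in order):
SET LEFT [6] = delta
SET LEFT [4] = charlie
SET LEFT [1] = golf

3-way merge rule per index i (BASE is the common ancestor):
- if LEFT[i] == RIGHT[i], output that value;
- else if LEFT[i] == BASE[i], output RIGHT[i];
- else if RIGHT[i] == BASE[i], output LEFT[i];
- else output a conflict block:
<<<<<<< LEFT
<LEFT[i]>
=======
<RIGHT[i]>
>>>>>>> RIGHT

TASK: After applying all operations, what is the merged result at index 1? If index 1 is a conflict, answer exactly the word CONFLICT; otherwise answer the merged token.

Answer: golf

Derivation:
Final LEFT:  [delta, golf, bravo, bravo, charlie, delta, delta]
Final RIGHT: [delta, charlie, bravo, bravo, golf, delta, bravo]
i=0: L=delta R=delta -> agree -> delta
i=1: L=golf, R=charlie=BASE -> take LEFT -> golf
i=2: L=bravo R=bravo -> agree -> bravo
i=3: L=bravo R=bravo -> agree -> bravo
i=4: L=charlie, R=golf=BASE -> take LEFT -> charlie
i=5: L=delta R=delta -> agree -> delta
i=6: L=delta, R=bravo=BASE -> take LEFT -> delta
Index 1 -> golf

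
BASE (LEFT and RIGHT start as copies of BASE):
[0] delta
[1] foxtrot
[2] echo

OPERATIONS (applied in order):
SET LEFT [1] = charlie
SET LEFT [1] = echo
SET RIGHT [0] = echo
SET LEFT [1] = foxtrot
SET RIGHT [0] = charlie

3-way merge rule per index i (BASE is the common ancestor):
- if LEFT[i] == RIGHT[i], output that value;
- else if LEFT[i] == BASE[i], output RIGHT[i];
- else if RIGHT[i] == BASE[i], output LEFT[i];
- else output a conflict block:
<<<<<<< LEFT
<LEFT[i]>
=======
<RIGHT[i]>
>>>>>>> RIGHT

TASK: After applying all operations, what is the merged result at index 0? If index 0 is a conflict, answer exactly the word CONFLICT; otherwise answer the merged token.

Final LEFT:  [delta, foxtrot, echo]
Final RIGHT: [charlie, foxtrot, echo]
i=0: L=delta=BASE, R=charlie -> take RIGHT -> charlie
i=1: L=foxtrot R=foxtrot -> agree -> foxtrot
i=2: L=echo R=echo -> agree -> echo
Index 0 -> charlie

Answer: charlie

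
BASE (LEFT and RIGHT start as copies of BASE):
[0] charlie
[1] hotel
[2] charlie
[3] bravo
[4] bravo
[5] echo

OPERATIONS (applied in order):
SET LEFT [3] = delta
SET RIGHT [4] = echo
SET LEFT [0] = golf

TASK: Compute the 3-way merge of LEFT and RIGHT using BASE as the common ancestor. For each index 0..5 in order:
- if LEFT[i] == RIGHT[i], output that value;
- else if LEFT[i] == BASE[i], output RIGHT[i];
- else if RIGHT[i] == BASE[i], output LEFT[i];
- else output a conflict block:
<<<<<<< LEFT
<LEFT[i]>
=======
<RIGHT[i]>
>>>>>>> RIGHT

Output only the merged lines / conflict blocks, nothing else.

Final LEFT:  [golf, hotel, charlie, delta, bravo, echo]
Final RIGHT: [charlie, hotel, charlie, bravo, echo, echo]
i=0: L=golf, R=charlie=BASE -> take LEFT -> golf
i=1: L=hotel R=hotel -> agree -> hotel
i=2: L=charlie R=charlie -> agree -> charlie
i=3: L=delta, R=bravo=BASE -> take LEFT -> delta
i=4: L=bravo=BASE, R=echo -> take RIGHT -> echo
i=5: L=echo R=echo -> agree -> echo

Answer: golf
hotel
charlie
delta
echo
echo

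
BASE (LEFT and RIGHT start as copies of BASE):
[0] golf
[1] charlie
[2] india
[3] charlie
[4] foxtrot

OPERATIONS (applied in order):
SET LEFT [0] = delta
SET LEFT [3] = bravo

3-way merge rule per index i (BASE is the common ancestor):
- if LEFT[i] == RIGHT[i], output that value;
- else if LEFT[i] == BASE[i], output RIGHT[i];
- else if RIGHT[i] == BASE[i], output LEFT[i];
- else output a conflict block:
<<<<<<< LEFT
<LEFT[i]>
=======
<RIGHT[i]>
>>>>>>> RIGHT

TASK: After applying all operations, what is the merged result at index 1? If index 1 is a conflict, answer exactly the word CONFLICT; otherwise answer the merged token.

Final LEFT:  [delta, charlie, india, bravo, foxtrot]
Final RIGHT: [golf, charlie, india, charlie, foxtrot]
i=0: L=delta, R=golf=BASE -> take LEFT -> delta
i=1: L=charlie R=charlie -> agree -> charlie
i=2: L=india R=india -> agree -> india
i=3: L=bravo, R=charlie=BASE -> take LEFT -> bravo
i=4: L=foxtrot R=foxtrot -> agree -> foxtrot
Index 1 -> charlie

Answer: charlie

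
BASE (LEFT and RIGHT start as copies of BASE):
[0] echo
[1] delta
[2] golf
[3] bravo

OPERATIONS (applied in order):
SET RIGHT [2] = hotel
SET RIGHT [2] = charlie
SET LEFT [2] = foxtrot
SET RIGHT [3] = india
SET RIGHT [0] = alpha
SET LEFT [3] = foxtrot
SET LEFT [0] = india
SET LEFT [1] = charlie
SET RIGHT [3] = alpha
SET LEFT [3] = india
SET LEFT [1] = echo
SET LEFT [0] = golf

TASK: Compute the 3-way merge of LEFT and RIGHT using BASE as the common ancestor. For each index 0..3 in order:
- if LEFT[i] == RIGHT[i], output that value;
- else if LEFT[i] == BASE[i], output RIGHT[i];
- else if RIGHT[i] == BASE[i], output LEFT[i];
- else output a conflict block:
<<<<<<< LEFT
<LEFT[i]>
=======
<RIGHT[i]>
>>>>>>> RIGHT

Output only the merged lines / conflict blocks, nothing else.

Answer: <<<<<<< LEFT
golf
=======
alpha
>>>>>>> RIGHT
echo
<<<<<<< LEFT
foxtrot
=======
charlie
>>>>>>> RIGHT
<<<<<<< LEFT
india
=======
alpha
>>>>>>> RIGHT

Derivation:
Final LEFT:  [golf, echo, foxtrot, india]
Final RIGHT: [alpha, delta, charlie, alpha]
i=0: BASE=echo L=golf R=alpha all differ -> CONFLICT
i=1: L=echo, R=delta=BASE -> take LEFT -> echo
i=2: BASE=golf L=foxtrot R=charlie all differ -> CONFLICT
i=3: BASE=bravo L=india R=alpha all differ -> CONFLICT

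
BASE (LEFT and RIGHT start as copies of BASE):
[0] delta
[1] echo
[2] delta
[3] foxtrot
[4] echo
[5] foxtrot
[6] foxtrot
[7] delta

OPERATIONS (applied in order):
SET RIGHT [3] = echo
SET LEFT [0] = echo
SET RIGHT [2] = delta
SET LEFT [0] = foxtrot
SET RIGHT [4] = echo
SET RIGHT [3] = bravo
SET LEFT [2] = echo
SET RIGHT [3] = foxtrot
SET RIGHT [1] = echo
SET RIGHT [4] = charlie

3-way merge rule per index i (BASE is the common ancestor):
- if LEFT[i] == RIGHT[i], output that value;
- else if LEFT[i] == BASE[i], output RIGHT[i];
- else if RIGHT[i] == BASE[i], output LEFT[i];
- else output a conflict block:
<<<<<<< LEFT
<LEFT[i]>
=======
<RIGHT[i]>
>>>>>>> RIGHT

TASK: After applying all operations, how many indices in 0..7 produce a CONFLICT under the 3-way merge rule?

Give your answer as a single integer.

Answer: 0

Derivation:
Final LEFT:  [foxtrot, echo, echo, foxtrot, echo, foxtrot, foxtrot, delta]
Final RIGHT: [delta, echo, delta, foxtrot, charlie, foxtrot, foxtrot, delta]
i=0: L=foxtrot, R=delta=BASE -> take LEFT -> foxtrot
i=1: L=echo R=echo -> agree -> echo
i=2: L=echo, R=delta=BASE -> take LEFT -> echo
i=3: L=foxtrot R=foxtrot -> agree -> foxtrot
i=4: L=echo=BASE, R=charlie -> take RIGHT -> charlie
i=5: L=foxtrot R=foxtrot -> agree -> foxtrot
i=6: L=foxtrot R=foxtrot -> agree -> foxtrot
i=7: L=delta R=delta -> agree -> delta
Conflict count: 0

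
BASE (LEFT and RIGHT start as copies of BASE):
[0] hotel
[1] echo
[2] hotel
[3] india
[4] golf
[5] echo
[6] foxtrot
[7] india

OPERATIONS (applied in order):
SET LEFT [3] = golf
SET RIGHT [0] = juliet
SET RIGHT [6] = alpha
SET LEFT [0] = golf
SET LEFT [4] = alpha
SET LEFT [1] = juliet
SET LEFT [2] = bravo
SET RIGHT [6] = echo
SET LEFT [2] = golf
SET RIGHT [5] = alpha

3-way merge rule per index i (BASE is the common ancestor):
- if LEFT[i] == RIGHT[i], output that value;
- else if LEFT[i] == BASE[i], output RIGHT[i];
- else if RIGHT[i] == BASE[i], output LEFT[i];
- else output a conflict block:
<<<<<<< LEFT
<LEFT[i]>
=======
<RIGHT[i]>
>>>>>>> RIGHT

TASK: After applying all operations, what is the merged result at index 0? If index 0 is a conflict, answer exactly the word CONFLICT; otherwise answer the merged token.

Final LEFT:  [golf, juliet, golf, golf, alpha, echo, foxtrot, india]
Final RIGHT: [juliet, echo, hotel, india, golf, alpha, echo, india]
i=0: BASE=hotel L=golf R=juliet all differ -> CONFLICT
i=1: L=juliet, R=echo=BASE -> take LEFT -> juliet
i=2: L=golf, R=hotel=BASE -> take LEFT -> golf
i=3: L=golf, R=india=BASE -> take LEFT -> golf
i=4: L=alpha, R=golf=BASE -> take LEFT -> alpha
i=5: L=echo=BASE, R=alpha -> take RIGHT -> alpha
i=6: L=foxtrot=BASE, R=echo -> take RIGHT -> echo
i=7: L=india R=india -> agree -> india
Index 0 -> CONFLICT

Answer: CONFLICT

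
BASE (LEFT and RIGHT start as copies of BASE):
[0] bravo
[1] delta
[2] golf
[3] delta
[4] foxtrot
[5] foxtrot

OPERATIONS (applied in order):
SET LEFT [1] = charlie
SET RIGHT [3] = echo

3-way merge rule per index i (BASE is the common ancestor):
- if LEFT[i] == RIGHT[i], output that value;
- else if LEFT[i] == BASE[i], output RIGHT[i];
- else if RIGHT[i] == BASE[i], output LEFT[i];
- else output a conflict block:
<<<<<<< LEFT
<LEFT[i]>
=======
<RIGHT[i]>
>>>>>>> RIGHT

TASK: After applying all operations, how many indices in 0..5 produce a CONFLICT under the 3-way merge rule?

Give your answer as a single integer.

Final LEFT:  [bravo, charlie, golf, delta, foxtrot, foxtrot]
Final RIGHT: [bravo, delta, golf, echo, foxtrot, foxtrot]
i=0: L=bravo R=bravo -> agree -> bravo
i=1: L=charlie, R=delta=BASE -> take LEFT -> charlie
i=2: L=golf R=golf -> agree -> golf
i=3: L=delta=BASE, R=echo -> take RIGHT -> echo
i=4: L=foxtrot R=foxtrot -> agree -> foxtrot
i=5: L=foxtrot R=foxtrot -> agree -> foxtrot
Conflict count: 0

Answer: 0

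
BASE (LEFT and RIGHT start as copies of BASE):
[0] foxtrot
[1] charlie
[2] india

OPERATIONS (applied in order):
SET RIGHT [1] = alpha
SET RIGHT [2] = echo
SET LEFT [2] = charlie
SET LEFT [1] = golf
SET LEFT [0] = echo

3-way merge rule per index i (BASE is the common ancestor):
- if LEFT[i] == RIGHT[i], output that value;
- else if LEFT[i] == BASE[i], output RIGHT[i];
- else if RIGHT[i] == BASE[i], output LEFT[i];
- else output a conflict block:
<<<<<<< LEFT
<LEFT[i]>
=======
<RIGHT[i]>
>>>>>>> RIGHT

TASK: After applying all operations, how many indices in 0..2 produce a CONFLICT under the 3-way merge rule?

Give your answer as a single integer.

Final LEFT:  [echo, golf, charlie]
Final RIGHT: [foxtrot, alpha, echo]
i=0: L=echo, R=foxtrot=BASE -> take LEFT -> echo
i=1: BASE=charlie L=golf R=alpha all differ -> CONFLICT
i=2: BASE=india L=charlie R=echo all differ -> CONFLICT
Conflict count: 2

Answer: 2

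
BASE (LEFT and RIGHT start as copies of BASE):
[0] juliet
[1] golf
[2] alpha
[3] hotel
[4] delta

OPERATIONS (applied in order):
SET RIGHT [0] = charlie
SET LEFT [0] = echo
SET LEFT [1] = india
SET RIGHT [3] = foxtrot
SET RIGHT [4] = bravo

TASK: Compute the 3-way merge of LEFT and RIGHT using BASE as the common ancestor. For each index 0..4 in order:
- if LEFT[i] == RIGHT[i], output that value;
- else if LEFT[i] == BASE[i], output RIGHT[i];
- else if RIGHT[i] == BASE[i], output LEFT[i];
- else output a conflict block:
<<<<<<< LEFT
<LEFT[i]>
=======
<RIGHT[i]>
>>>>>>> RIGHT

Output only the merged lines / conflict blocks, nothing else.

Answer: <<<<<<< LEFT
echo
=======
charlie
>>>>>>> RIGHT
india
alpha
foxtrot
bravo

Derivation:
Final LEFT:  [echo, india, alpha, hotel, delta]
Final RIGHT: [charlie, golf, alpha, foxtrot, bravo]
i=0: BASE=juliet L=echo R=charlie all differ -> CONFLICT
i=1: L=india, R=golf=BASE -> take LEFT -> india
i=2: L=alpha R=alpha -> agree -> alpha
i=3: L=hotel=BASE, R=foxtrot -> take RIGHT -> foxtrot
i=4: L=delta=BASE, R=bravo -> take RIGHT -> bravo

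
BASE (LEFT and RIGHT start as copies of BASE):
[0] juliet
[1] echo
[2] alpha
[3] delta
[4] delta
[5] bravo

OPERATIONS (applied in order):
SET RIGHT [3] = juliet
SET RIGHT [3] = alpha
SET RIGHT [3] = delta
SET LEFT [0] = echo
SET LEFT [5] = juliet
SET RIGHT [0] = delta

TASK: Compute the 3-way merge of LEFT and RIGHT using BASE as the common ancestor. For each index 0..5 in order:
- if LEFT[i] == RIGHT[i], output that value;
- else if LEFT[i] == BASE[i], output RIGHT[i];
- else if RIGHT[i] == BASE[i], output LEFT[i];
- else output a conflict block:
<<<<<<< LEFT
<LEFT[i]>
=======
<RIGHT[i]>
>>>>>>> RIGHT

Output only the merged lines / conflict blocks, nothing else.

Final LEFT:  [echo, echo, alpha, delta, delta, juliet]
Final RIGHT: [delta, echo, alpha, delta, delta, bravo]
i=0: BASE=juliet L=echo R=delta all differ -> CONFLICT
i=1: L=echo R=echo -> agree -> echo
i=2: L=alpha R=alpha -> agree -> alpha
i=3: L=delta R=delta -> agree -> delta
i=4: L=delta R=delta -> agree -> delta
i=5: L=juliet, R=bravo=BASE -> take LEFT -> juliet

Answer: <<<<<<< LEFT
echo
=======
delta
>>>>>>> RIGHT
echo
alpha
delta
delta
juliet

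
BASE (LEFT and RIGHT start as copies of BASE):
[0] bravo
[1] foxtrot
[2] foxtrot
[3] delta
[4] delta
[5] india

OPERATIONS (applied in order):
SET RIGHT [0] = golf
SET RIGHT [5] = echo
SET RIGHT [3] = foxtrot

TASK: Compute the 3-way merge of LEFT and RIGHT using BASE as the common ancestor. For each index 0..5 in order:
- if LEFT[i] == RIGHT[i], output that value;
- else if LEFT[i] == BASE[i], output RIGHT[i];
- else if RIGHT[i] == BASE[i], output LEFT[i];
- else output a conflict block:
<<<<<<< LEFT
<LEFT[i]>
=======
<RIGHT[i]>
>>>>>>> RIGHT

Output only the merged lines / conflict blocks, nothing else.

Final LEFT:  [bravo, foxtrot, foxtrot, delta, delta, india]
Final RIGHT: [golf, foxtrot, foxtrot, foxtrot, delta, echo]
i=0: L=bravo=BASE, R=golf -> take RIGHT -> golf
i=1: L=foxtrot R=foxtrot -> agree -> foxtrot
i=2: L=foxtrot R=foxtrot -> agree -> foxtrot
i=3: L=delta=BASE, R=foxtrot -> take RIGHT -> foxtrot
i=4: L=delta R=delta -> agree -> delta
i=5: L=india=BASE, R=echo -> take RIGHT -> echo

Answer: golf
foxtrot
foxtrot
foxtrot
delta
echo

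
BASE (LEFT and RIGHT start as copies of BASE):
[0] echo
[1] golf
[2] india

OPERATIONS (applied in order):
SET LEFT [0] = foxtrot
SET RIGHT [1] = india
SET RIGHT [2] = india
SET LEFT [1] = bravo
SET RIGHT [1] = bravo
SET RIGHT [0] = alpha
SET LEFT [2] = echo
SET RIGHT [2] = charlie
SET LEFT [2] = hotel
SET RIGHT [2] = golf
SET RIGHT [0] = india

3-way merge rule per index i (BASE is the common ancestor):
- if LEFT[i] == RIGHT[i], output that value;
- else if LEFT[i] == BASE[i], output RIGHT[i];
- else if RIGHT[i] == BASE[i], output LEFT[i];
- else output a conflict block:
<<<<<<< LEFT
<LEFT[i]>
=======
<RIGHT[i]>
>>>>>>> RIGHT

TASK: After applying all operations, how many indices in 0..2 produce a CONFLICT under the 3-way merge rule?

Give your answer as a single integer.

Answer: 2

Derivation:
Final LEFT:  [foxtrot, bravo, hotel]
Final RIGHT: [india, bravo, golf]
i=0: BASE=echo L=foxtrot R=india all differ -> CONFLICT
i=1: L=bravo R=bravo -> agree -> bravo
i=2: BASE=india L=hotel R=golf all differ -> CONFLICT
Conflict count: 2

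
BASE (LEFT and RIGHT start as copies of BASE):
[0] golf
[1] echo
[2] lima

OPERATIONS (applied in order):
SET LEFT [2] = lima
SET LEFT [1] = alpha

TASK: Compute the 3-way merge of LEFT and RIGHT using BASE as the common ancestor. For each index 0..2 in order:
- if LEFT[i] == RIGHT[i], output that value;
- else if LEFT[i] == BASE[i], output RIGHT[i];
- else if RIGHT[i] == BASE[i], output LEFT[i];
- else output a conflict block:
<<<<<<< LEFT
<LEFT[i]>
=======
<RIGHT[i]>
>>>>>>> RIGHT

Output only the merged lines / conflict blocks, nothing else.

Answer: golf
alpha
lima

Derivation:
Final LEFT:  [golf, alpha, lima]
Final RIGHT: [golf, echo, lima]
i=0: L=golf R=golf -> agree -> golf
i=1: L=alpha, R=echo=BASE -> take LEFT -> alpha
i=2: L=lima R=lima -> agree -> lima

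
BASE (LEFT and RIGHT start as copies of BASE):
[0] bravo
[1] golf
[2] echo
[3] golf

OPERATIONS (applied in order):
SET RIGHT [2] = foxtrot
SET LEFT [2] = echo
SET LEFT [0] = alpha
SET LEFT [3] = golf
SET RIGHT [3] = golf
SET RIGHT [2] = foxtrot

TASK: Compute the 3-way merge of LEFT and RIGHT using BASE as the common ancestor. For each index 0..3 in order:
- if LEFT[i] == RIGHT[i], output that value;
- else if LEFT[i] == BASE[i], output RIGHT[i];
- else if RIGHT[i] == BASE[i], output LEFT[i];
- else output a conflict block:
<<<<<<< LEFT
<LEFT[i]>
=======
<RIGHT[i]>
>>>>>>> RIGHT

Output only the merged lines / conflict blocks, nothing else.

Final LEFT:  [alpha, golf, echo, golf]
Final RIGHT: [bravo, golf, foxtrot, golf]
i=0: L=alpha, R=bravo=BASE -> take LEFT -> alpha
i=1: L=golf R=golf -> agree -> golf
i=2: L=echo=BASE, R=foxtrot -> take RIGHT -> foxtrot
i=3: L=golf R=golf -> agree -> golf

Answer: alpha
golf
foxtrot
golf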